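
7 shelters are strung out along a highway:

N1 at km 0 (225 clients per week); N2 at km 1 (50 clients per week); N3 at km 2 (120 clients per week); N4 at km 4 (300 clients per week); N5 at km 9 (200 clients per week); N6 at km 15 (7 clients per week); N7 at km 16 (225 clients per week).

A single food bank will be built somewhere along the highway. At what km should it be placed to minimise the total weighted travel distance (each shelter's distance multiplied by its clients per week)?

For a sum of weighted absolute distances on a line, the optimum is the weighted median (not the mean). Total weight W = 1127; half-weight = 563.5.
Sort by position and accumulate weight:
  km 0 (N1, w=225) → cum 225
  km 1 (N2, w=50) → cum 275
  km 2 (N3, w=120) → cum 395
  km 4 (N4, w=300) → cum 695  ≥ 563.5 → median here
  km 9 (N5, w=200) → cum 895
  km 15 (N6, w=7) → cum 902
  km 16 (N7, w=225) → cum 1127
Optimal location: km 4.

x = 4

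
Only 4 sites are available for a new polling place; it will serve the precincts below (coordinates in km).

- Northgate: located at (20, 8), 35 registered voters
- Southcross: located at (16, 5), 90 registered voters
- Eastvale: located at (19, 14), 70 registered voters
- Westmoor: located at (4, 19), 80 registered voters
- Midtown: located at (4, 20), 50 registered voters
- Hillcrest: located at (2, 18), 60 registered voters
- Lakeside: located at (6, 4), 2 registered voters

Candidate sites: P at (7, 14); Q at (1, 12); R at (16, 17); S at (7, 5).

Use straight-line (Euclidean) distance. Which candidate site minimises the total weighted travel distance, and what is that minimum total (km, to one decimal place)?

Total weighted distance at each candidate:
  P (7, 14): total = 3692.8
  Q (1, 12): total = 4857.4
  R (16, 17): total = 4188.3
  S (7, 5): total = 5075.8
Minimum is at P with total 3692.8 km.

P, total 3692.8 km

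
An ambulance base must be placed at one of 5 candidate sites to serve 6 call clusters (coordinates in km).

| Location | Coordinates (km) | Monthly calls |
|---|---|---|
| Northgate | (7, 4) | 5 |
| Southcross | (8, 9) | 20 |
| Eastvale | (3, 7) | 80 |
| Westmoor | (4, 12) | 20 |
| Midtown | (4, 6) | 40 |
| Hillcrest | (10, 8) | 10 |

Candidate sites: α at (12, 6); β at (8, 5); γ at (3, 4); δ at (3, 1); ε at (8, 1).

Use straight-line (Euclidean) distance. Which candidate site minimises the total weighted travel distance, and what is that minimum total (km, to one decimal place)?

γ, total 732.7 km

Total weighted distance at each candidate:
  α (12, 6): total = 1399.6
  β (8, 5): total = 880.1
  γ (3, 4): total = 732.7
  δ (3, 1): total = 1217.5
  ε (8, 1): total = 1363.7
Minimum is at γ with total 732.7 km.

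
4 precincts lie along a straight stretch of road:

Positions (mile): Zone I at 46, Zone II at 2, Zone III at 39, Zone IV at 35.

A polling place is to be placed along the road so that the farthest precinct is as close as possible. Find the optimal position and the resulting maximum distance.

location 24, max distance 22

The 1-center on a line is the midpoint of the two extreme points: leftmost at 2, rightmost at 46.
Optimal location = (2 + 46)/2 = 24; maximum distance = (46 − 2)/2 = 22.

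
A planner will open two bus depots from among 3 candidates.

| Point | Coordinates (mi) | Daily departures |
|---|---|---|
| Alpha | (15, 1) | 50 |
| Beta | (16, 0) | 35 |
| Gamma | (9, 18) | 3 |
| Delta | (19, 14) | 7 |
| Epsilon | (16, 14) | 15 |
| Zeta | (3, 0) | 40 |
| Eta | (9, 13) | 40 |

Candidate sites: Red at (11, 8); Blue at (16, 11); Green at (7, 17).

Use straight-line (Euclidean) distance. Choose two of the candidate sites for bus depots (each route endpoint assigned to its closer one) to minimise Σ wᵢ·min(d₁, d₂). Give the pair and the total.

Evaluate every pair (each demand assigned to the nearer of the two):
  {Red, Blue}: total = 1505.7
  {Red, Green}: total = 1558.6
  {Blue, Green}: total = 1829.0
Best pair: {Red, Blue} with total 1505.7.

{Red, Blue}, total 1505.7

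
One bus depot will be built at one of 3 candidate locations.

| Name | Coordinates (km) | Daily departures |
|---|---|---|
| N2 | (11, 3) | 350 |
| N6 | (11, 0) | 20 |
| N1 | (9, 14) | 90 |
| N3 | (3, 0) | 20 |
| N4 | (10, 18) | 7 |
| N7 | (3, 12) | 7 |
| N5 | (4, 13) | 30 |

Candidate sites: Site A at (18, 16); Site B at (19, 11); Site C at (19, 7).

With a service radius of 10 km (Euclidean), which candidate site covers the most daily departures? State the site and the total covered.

Coverage radius r = 10 km; a point is covered iff (Δx)²+(Δy)² ≤ 10² = 100.
  Site A (18, 16): covers {N1, N4} → 97
  Site B (19, 11): covers {none} → 0
  Site C (19, 7): covers {N2} → 350
Maximum coverage at Site C: 350 daily departures.

Site C, covering 350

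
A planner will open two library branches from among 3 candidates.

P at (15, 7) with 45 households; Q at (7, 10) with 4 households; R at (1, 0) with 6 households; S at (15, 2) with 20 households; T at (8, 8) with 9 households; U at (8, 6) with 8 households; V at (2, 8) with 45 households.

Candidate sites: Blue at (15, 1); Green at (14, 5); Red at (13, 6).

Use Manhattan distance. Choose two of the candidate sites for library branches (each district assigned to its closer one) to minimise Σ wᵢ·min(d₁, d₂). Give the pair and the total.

Evaluate every pair (each demand assigned to the nearer of the two):
  {Blue, Red}: total = 973
  {Green, Red}: total = 1051
  {Blue, Green}: total = 1105
Best pair: {Blue, Red} with total 973.

{Blue, Red}, total 973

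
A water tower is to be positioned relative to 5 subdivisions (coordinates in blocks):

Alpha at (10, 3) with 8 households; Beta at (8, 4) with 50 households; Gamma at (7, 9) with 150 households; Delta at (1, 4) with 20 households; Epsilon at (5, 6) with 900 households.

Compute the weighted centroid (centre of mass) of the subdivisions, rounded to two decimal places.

The minimiser of Σwᵢ‖p−pᵢ‖² is the weighted centroid p* = (Σwᵢpᵢ)/(Σwᵢ).
Σwᵢ = 1128.
Σwᵢxᵢ = 8·10 + 50·8 + 150·7 + 20·1 + 900·5 = 6050.
Σwᵢyᵢ = 8·3 + 50·4 + 150·9 + 20·4 + 900·6 = 7054.
x* = 6050/1128 = 5.36, y* = 7054/1128 = 6.25.

(5.36, 6.25)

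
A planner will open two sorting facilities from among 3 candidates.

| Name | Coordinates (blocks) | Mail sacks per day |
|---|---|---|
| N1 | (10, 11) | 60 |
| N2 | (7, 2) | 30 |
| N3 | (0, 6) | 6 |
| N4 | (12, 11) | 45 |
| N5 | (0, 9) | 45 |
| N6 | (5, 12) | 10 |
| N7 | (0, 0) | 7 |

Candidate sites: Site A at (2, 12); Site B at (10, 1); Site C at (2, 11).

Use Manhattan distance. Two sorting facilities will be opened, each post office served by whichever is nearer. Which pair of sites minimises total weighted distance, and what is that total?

Evaluate every pair (each demand assigned to the nearer of the two):
  {Site B, Site C}: total = 1389
  {Site A, Site B}: total = 1535
  {Site A, Site C}: total = 1693
Best pair: {Site B, Site C} with total 1389.

{Site B, Site C}, total 1389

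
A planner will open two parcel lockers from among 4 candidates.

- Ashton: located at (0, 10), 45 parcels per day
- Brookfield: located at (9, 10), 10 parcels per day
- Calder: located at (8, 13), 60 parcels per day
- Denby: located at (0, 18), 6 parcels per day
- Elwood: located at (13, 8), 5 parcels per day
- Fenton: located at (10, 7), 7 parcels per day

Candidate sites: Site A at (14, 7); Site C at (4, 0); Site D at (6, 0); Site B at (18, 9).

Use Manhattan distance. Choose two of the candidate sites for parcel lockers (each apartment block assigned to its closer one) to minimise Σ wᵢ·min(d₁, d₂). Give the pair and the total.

{Site A, Site C}, total 1600

Evaluate every pair (each demand assigned to the nearer of the two):
  {Site A, Site C}: total = 1600
  {Site A, Site D}: total = 1702
  {Site A, Site B}: total = 1753
  {Site C, Site B}: total = 1802
  {Site D, Site B}: total = 1904
  {Site C, Site D}: total = 1944
Best pair: {Site A, Site C} with total 1600.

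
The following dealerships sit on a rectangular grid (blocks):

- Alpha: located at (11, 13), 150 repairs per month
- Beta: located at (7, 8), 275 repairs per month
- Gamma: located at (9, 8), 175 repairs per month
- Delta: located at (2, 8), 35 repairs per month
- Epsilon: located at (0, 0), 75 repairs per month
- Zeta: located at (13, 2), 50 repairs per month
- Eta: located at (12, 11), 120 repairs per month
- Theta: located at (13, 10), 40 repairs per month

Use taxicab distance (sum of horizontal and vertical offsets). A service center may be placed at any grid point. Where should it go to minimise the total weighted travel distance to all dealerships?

Manhattan distance separates: Σwᵢ(|x−xᵢ|+|y−yᵢ|) = Σwᵢ|x−xᵢ| + Σwᵢ|y−yᵢ|, so x and y are optimised independently as 1-D weighted medians.
Total weight W = 920; half = 460.
x-coordinate, sorted with cumulative weight:
  x=0 (Epsilon, w=75) cum 75
  x=2 (Delta, w=35) cum 110
  x=7 (Beta, w=275) cum 385
  x=9 (Gamma, w=175) cum 560  ← median
  x=11 (Alpha, w=150) cum 710
  x=12 (Eta, w=120) cum 830
  x=13 (Zeta, w=50) cum 880
  x=13 (Theta, w=40) cum 920
⇒ x* = 9
y-coordinate, sorted with cumulative weight:
  y=0 (Epsilon, w=75) cum 75
  y=2 (Zeta, w=50) cum 125
  y=8 (Beta, w=275) cum 400
  y=8 (Gamma, w=175) cum 575  ← median
  y=8 (Delta, w=35) cum 610
  y=10 (Theta, w=40) cum 650
  y=11 (Eta, w=120) cum 770
  y=13 (Alpha, w=150) cum 920
⇒ y* = 8

(9, 8)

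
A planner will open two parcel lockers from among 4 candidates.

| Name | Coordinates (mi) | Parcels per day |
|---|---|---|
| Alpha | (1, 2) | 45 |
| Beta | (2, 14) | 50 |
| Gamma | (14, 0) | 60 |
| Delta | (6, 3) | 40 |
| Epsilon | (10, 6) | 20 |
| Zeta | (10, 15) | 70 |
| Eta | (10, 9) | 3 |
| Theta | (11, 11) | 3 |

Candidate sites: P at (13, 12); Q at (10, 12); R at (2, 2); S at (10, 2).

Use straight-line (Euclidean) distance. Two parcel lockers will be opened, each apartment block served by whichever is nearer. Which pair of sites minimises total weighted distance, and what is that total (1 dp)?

{Q, S}, total 1553.8

Evaluate every pair (each demand assigned to the nearer of the two):
  {Q, S}: total = 1553.8
  {Q, R}: total = 1695.4
  {P, S}: total = 1793.7
  {P, R}: total = 1942.0
  {R, S}: total = 2116.4
  {P, Q}: total = 2477.4
Best pair: {Q, S} with total 1553.8.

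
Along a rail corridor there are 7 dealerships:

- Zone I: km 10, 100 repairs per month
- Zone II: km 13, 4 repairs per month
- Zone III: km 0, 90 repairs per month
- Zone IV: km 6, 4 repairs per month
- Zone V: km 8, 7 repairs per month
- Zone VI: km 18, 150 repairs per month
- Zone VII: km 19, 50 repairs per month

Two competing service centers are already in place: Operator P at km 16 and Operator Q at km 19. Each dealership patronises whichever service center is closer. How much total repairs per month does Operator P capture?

205

The indifferent point is the midpoint (16+19)/2 = 17.5; dealerships left of it (closer to Operator P at 16) go to Operator P, those right go to Operator Q.
  Zone III at 0 (w=90) → Operator P
  Zone IV at 6 (w=4) → Operator P
  Zone V at 8 (w=7) → Operator P
  Zone I at 10 (w=100) → Operator P
  Zone II at 13 (w=4) → Operator P
  Zone VI at 18 (w=150) → Operator Q
  Zone VII at 19 (w=50) → Operator Q
Operator P captures 205; Operator Q captures 200.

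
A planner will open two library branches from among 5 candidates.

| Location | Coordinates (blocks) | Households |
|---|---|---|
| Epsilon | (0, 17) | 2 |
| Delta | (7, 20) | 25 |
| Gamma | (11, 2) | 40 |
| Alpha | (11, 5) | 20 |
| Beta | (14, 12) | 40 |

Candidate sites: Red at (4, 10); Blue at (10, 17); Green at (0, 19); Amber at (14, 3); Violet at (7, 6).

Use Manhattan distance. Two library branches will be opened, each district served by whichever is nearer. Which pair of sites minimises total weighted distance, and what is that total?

{Blue, Amber}, total 790

Evaluate every pair (each demand assigned to the nearer of the two):
  {Blue, Amber}: total = 790
  {Green, Amber}: total = 824
  {Blue, Violet}: total = 950
  {Red, Amber}: total = 967
  {Amber, Violet}: total = 1006
  {Green, Violet}: total = 1144
  {Red, Violet}: total = 1247
  {Red, Blue}: total = 1370
  {Blue, Green}: total = 1414
  {Red, Green}: total = 1524
Best pair: {Blue, Amber} with total 790.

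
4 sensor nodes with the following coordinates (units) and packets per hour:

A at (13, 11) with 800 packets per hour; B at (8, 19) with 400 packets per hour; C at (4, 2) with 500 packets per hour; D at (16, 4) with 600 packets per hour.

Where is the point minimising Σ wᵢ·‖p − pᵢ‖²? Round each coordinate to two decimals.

The minimiser of Σwᵢ‖p−pᵢ‖² is the weighted centroid p* = (Σwᵢpᵢ)/(Σwᵢ).
Σwᵢ = 2300.
Σwᵢxᵢ = 800·13 + 400·8 + 500·4 + 600·16 = 25200.
Σwᵢyᵢ = 800·11 + 400·19 + 500·2 + 600·4 = 19800.
x* = 25200/2300 = 10.96, y* = 19800/2300 = 8.61.

(10.96, 8.61)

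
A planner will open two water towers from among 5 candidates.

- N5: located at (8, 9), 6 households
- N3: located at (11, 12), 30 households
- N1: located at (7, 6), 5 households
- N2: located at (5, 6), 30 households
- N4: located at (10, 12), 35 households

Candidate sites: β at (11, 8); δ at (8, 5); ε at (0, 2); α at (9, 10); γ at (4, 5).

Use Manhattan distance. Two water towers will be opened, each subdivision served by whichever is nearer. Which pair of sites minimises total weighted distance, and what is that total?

{α, γ}, total 317

Evaluate every pair (each demand assigned to the nearer of the two):
  {α, γ}: total = 317
  {δ, α}: total = 367
  {β, γ}: total = 399
  {β, δ}: total = 449
  {β, α}: total = 507
  {ε, α}: total = 507
  {β, ε}: total = 589
  {δ, γ}: total = 709
  {δ, ε}: total = 769
  {ε, γ}: total = 1003
Best pair: {α, γ} with total 317.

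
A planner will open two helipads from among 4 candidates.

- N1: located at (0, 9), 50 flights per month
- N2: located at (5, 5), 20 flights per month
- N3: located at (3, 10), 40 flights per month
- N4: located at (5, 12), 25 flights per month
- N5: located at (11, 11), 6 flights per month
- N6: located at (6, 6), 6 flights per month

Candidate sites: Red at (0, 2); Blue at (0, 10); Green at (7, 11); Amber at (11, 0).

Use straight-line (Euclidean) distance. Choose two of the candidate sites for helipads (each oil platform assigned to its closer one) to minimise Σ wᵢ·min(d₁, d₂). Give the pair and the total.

Evaluate every pair (each demand assigned to the nearer of the two):
  {Blue, Green}: total = 407.0
  {Red, Blue}: total = 530.8
  {Blue, Amber}: total = 555.3
  {Red, Green}: total = 742.0
  {Green, Amber}: total = 765.9
  {Red, Amber}: total = 1197.2
Best pair: {Blue, Green} with total 407.0.

{Blue, Green}, total 407.0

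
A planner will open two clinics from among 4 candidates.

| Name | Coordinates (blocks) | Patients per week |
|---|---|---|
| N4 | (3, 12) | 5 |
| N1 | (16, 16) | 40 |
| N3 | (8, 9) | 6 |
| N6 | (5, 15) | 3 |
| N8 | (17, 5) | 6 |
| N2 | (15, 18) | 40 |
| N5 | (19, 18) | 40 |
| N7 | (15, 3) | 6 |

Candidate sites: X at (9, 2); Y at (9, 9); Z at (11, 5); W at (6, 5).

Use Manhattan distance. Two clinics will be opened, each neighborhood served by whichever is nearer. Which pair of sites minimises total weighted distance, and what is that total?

Evaluate every pair (each demand assigned to the nearer of the two):
  {Y, Z}: total = 2073
  {X, Y}: total = 2109
  {Y, W}: total = 2133
  {Z, W}: total = 2351
  {X, Z}: total = 2397
  {X, W}: total = 2987
Best pair: {Y, Z} with total 2073.

{Y, Z}, total 2073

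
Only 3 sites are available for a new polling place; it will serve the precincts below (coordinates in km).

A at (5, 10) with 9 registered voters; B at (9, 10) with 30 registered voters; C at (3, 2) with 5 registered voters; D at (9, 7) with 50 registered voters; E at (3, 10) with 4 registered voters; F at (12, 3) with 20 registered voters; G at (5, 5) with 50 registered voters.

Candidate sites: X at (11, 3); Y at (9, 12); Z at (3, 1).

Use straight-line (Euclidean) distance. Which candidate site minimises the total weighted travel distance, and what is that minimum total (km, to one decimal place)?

X, total 944.0 km

Total weighted distance at each candidate:
  X (11, 3): total = 944.0
  Y (9, 12): total = 1026.7
  Z (3, 1): total = 1280.7
Minimum is at X with total 944.0 km.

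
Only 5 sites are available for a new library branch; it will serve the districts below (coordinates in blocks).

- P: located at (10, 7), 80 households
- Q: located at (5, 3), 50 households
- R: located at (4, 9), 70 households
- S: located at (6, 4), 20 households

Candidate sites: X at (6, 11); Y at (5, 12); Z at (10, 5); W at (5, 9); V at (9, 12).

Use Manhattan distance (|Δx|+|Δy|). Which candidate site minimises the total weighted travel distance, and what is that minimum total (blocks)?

Total weighted distance at each candidate:
  X (6, 11): total = 1510
  Y (5, 12): total = 1710
  Z (10, 5): total = 1310
  W (5, 9): total = 1050
  V (9, 12): total = 1910
Minimum is at W with total 1050 blocks.

W, total 1050 blocks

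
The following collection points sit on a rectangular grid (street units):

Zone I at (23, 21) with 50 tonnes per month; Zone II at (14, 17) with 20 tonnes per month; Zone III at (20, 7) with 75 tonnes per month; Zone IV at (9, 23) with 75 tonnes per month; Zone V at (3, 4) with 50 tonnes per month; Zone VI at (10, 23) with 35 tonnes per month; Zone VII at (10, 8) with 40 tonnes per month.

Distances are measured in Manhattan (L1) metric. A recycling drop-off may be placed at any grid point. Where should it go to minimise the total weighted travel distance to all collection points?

Manhattan distance separates: Σwᵢ(|x−xᵢ|+|y−yᵢ|) = Σwᵢ|x−xᵢ| + Σwᵢ|y−yᵢ|, so x and y are optimised independently as 1-D weighted medians.
Total weight W = 345; half = 172.5.
x-coordinate, sorted with cumulative weight:
  x=3 (Zone V, w=50) cum 50
  x=9 (Zone IV, w=75) cum 125
  x=10 (Zone VI, w=35) cum 160
  x=10 (Zone VII, w=40) cum 200  ← median
  x=14 (Zone II, w=20) cum 220
  x=20 (Zone III, w=75) cum 295
  x=23 (Zone I, w=50) cum 345
⇒ x* = 10
y-coordinate, sorted with cumulative weight:
  y=4 (Zone V, w=50) cum 50
  y=7 (Zone III, w=75) cum 125
  y=8 (Zone VII, w=40) cum 165
  y=17 (Zone II, w=20) cum 185  ← median
  y=21 (Zone I, w=50) cum 235
  y=23 (Zone IV, w=75) cum 310
  y=23 (Zone VI, w=35) cum 345
⇒ y* = 17

(10, 17)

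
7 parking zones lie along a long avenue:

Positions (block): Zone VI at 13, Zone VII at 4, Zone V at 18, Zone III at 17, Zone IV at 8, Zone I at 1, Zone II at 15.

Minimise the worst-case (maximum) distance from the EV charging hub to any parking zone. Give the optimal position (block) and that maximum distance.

location 9.5, max distance 8.5

The 1-center on a line is the midpoint of the two extreme points: leftmost at 1, rightmost at 18.
Optimal location = (1 + 18)/2 = 9.5; maximum distance = (18 − 1)/2 = 8.5.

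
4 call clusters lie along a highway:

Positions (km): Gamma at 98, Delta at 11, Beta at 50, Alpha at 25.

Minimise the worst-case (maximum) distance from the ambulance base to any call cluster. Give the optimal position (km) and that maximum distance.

location 54.5, max distance 43.5

The 1-center on a line is the midpoint of the two extreme points: leftmost at 11, rightmost at 98.
Optimal location = (11 + 98)/2 = 54.5; maximum distance = (98 − 11)/2 = 43.5.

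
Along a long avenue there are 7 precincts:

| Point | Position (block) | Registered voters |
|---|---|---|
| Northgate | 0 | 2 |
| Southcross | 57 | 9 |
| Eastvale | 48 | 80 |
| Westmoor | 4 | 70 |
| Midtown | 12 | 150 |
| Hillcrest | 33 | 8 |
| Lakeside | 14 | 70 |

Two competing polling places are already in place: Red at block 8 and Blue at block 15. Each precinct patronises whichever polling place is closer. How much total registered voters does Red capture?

72

The indifferent point is the midpoint (8+15)/2 = 11.5; precincts left of it (closer to Red at 8) go to Red, those right go to Blue.
  Northgate at 0 (w=2) → Red
  Westmoor at 4 (w=70) → Red
  Midtown at 12 (w=150) → Blue
  Lakeside at 14 (w=70) → Blue
  Hillcrest at 33 (w=8) → Blue
  Eastvale at 48 (w=80) → Blue
  Southcross at 57 (w=9) → Blue
Red captures 72; Blue captures 317.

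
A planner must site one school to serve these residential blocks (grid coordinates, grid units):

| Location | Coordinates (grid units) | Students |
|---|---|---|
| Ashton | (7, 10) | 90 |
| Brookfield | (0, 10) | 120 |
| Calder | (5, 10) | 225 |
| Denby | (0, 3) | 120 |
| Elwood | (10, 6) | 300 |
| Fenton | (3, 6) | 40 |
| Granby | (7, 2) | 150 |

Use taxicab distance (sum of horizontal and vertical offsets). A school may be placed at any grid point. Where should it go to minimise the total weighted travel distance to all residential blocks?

(7, 6)

Manhattan distance separates: Σwᵢ(|x−xᵢ|+|y−yᵢ|) = Σwᵢ|x−xᵢ| + Σwᵢ|y−yᵢ|, so x and y are optimised independently as 1-D weighted medians.
Total weight W = 1045; half = 522.5.
x-coordinate, sorted with cumulative weight:
  x=0 (Brookfield, w=120) cum 120
  x=0 (Denby, w=120) cum 240
  x=3 (Fenton, w=40) cum 280
  x=5 (Calder, w=225) cum 505
  x=7 (Ashton, w=90) cum 595  ← median
  x=7 (Granby, w=150) cum 745
  x=10 (Elwood, w=300) cum 1045
⇒ x* = 7
y-coordinate, sorted with cumulative weight:
  y=2 (Granby, w=150) cum 150
  y=3 (Denby, w=120) cum 270
  y=6 (Elwood, w=300) cum 570  ← median
  y=6 (Fenton, w=40) cum 610
  y=10 (Ashton, w=90) cum 700
  y=10 (Brookfield, w=120) cum 820
  y=10 (Calder, w=225) cum 1045
⇒ y* = 6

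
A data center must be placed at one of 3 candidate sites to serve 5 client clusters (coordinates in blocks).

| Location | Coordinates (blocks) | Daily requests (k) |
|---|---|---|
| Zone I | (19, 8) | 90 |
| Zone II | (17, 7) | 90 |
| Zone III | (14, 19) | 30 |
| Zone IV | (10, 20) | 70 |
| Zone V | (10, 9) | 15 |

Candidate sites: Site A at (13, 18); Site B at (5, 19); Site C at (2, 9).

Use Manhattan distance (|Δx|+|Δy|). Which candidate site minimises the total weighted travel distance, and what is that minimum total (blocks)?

Total weighted distance at each candidate:
  Site A (13, 18): total = 3380
  Site B (5, 19): total = 5325
  Site C (2, 9): total = 5260
Minimum is at Site A with total 3380 blocks.

Site A, total 3380 blocks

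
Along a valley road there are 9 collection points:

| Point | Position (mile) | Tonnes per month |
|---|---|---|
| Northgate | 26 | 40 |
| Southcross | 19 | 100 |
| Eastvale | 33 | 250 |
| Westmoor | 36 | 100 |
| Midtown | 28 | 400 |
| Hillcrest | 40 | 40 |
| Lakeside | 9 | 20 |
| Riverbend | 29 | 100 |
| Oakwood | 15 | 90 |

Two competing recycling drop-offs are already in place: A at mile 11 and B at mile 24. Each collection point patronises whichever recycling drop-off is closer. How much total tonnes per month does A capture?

The indifferent point is the midpoint (11+24)/2 = 17.5; collection points left of it (closer to A at 11) go to A, those right go to B.
  Lakeside at 9 (w=20) → A
  Oakwood at 15 (w=90) → A
  Southcross at 19 (w=100) → B
  Northgate at 26 (w=40) → B
  Midtown at 28 (w=400) → B
  Riverbend at 29 (w=100) → B
  Eastvale at 33 (w=250) → B
  Westmoor at 36 (w=100) → B
  Hillcrest at 40 (w=40) → B
A captures 110; B captures 1030.

110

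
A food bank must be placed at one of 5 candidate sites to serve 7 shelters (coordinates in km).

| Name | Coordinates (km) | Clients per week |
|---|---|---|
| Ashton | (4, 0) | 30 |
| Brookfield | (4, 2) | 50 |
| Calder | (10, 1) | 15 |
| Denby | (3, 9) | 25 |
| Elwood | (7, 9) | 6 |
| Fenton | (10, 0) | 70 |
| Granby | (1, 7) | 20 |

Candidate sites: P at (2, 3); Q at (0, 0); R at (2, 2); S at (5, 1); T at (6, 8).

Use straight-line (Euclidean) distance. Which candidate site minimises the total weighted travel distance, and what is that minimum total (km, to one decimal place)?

Total weighted distance at each candidate:
  P (2, 3): total = 1223.1
  Q (0, 0): total = 1641.4
  R (2, 2): total = 1213.4
  S (5, 1): total = 944.9
  T (6, 8): total = 1500.2
Minimum is at S with total 944.9 km.

S, total 944.9 km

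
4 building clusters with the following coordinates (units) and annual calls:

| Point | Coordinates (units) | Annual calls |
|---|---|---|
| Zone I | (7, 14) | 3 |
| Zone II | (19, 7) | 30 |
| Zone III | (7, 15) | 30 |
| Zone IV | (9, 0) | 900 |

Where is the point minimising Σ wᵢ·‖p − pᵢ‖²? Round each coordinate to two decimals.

(9.24, 0.73)

The minimiser of Σwᵢ‖p−pᵢ‖² is the weighted centroid p* = (Σwᵢpᵢ)/(Σwᵢ).
Σwᵢ = 963.
Σwᵢxᵢ = 3·7 + 30·19 + 30·7 + 900·9 = 8901.
Σwᵢyᵢ = 3·14 + 30·7 + 30·15 + 900·0 = 702.
x* = 8901/963 = 9.24, y* = 702/963 = 0.73.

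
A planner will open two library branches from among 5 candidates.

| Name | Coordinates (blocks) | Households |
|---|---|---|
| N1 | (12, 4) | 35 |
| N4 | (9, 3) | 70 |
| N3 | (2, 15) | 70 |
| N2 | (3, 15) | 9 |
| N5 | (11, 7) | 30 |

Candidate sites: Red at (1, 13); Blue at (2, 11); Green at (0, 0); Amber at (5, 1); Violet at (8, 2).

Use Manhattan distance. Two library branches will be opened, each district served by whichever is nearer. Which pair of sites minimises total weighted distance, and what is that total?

Evaluate every pair (each demand assigned to the nearer of the two):
  {Red, Violet}: total = 836
  {Blue, Violet}: total = 915
  {Red, Amber}: total = 1376
  {Blue, Amber}: total = 1455
  {Amber, Violet}: total = 1924
  {Green, Violet}: total = 1942
  {Blue, Green}: total = 2115
  {Red, Green}: total = 2126
  {Red, Blue}: total = 2281
  {Green, Amber}: total = 2464
Best pair: {Red, Violet} with total 836.

{Red, Violet}, total 836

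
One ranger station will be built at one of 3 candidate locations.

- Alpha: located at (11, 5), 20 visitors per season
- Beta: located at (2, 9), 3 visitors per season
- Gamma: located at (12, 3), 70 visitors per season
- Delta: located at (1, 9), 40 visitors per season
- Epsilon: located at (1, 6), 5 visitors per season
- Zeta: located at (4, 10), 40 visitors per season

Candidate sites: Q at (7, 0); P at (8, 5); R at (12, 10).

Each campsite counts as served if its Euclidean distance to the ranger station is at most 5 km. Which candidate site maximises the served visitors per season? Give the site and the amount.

Coverage radius r = 5 km; a point is covered iff (Δx)²+(Δy)² ≤ 5² = 25.
  Q (7, 0): covers {none} → 0
  P (8, 5): covers {Alpha, Gamma} → 90
  R (12, 10): covers {none} → 0
Maximum coverage at P: 90 visitors per season.

P, covering 90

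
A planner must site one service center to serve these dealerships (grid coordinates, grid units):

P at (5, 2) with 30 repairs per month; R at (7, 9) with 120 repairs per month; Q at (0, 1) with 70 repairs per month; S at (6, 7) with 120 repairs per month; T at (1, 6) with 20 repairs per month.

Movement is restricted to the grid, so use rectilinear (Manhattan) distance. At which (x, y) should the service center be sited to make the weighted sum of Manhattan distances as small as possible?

(6, 7)

Manhattan distance separates: Σwᵢ(|x−xᵢ|+|y−yᵢ|) = Σwᵢ|x−xᵢ| + Σwᵢ|y−yᵢ|, so x and y are optimised independently as 1-D weighted medians.
Total weight W = 360; half = 180.
x-coordinate, sorted with cumulative weight:
  x=0 (Q, w=70) cum 70
  x=1 (T, w=20) cum 90
  x=5 (P, w=30) cum 120
  x=6 (S, w=120) cum 240  ← median
  x=7 (R, w=120) cum 360
⇒ x* = 6
y-coordinate, sorted with cumulative weight:
  y=1 (Q, w=70) cum 70
  y=2 (P, w=30) cum 100
  y=6 (T, w=20) cum 120
  y=7 (S, w=120) cum 240  ← median
  y=9 (R, w=120) cum 360
⇒ y* = 7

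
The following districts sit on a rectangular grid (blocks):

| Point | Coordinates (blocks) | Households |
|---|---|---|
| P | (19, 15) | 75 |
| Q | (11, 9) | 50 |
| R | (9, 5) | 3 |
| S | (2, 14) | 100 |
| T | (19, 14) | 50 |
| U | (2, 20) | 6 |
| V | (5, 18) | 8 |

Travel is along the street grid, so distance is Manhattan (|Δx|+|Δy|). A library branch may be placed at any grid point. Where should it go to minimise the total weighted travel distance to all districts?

(11, 14)

Manhattan distance separates: Σwᵢ(|x−xᵢ|+|y−yᵢ|) = Σwᵢ|x−xᵢ| + Σwᵢ|y−yᵢ|, so x and y are optimised independently as 1-D weighted medians.
Total weight W = 292; half = 146.
x-coordinate, sorted with cumulative weight:
  x=2 (S, w=100) cum 100
  x=2 (U, w=6) cum 106
  x=5 (V, w=8) cum 114
  x=9 (R, w=3) cum 117
  x=11 (Q, w=50) cum 167  ← median
  x=19 (P, w=75) cum 242
  x=19 (T, w=50) cum 292
⇒ x* = 11
y-coordinate, sorted with cumulative weight:
  y=5 (R, w=3) cum 3
  y=9 (Q, w=50) cum 53
  y=14 (S, w=100) cum 153  ← median
  y=14 (T, w=50) cum 203
  y=15 (P, w=75) cum 278
  y=18 (V, w=8) cum 286
  y=20 (U, w=6) cum 292
⇒ y* = 14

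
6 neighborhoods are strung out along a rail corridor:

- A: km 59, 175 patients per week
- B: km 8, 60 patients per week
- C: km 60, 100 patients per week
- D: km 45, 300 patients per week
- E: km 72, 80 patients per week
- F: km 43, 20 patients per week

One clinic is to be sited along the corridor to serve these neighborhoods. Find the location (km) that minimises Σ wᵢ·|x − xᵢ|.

For a sum of weighted absolute distances on a line, the optimum is the weighted median (not the mean). Total weight W = 735; half-weight = 367.5.
Sort by position and accumulate weight:
  km 8 (B, w=60) → cum 60
  km 43 (F, w=20) → cum 80
  km 45 (D, w=300) → cum 380  ≥ 367.5 → median here
  km 59 (A, w=175) → cum 555
  km 60 (C, w=100) → cum 655
  km 72 (E, w=80) → cum 735
Optimal location: km 45.

x = 45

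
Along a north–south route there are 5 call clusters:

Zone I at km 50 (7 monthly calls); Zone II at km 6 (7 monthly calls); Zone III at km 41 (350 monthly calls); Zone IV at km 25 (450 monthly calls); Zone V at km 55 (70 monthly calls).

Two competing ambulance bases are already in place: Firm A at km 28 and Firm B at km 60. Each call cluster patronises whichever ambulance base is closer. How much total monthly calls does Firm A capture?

807

The indifferent point is the midpoint (28+60)/2 = 44; call clusters left of it (closer to Firm A at 28) go to Firm A, those right go to Firm B.
  Zone II at 6 (w=7) → Firm A
  Zone IV at 25 (w=450) → Firm A
  Zone III at 41 (w=350) → Firm A
  Zone I at 50 (w=7) → Firm B
  Zone V at 55 (w=70) → Firm B
Firm A captures 807; Firm B captures 77.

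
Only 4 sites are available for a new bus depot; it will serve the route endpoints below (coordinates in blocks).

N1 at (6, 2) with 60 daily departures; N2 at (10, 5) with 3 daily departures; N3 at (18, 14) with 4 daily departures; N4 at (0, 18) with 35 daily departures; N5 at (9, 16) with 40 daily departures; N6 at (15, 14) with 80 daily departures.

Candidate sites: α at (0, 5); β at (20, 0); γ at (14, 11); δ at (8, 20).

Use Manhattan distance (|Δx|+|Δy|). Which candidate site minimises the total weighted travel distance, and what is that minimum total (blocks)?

γ, total 2533 blocks

Total weighted distance at each candidate:
  α (0, 5): total = 3853
  β (20, 0): total = 4999
  γ (14, 11): total = 2533
  δ (8, 20): total = 2905
Minimum is at γ with total 2533 blocks.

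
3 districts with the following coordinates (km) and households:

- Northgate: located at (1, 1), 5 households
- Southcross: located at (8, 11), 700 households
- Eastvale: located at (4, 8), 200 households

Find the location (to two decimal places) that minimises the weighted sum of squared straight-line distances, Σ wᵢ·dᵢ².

The minimiser of Σwᵢ‖p−pᵢ‖² is the weighted centroid p* = (Σwᵢpᵢ)/(Σwᵢ).
Σwᵢ = 905.
Σwᵢxᵢ = 5·1 + 700·8 + 200·4 = 6405.
Σwᵢyᵢ = 5·1 + 700·11 + 200·8 = 9305.
x* = 6405/905 = 7.08, y* = 9305/905 = 10.28.

(7.08, 10.28)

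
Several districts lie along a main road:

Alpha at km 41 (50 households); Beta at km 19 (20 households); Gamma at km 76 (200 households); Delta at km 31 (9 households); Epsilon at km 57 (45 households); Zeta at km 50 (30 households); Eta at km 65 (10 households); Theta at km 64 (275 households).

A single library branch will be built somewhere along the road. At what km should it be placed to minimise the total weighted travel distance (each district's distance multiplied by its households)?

For a sum of weighted absolute distances on a line, the optimum is the weighted median (not the mean). Total weight W = 639; half-weight = 319.5.
Sort by position and accumulate weight:
  km 19 (Beta, w=20) → cum 20
  km 31 (Delta, w=9) → cum 29
  km 41 (Alpha, w=50) → cum 79
  km 50 (Zeta, w=30) → cum 109
  km 57 (Epsilon, w=45) → cum 154
  km 64 (Theta, w=275) → cum 429  ≥ 319.5 → median here
  km 65 (Eta, w=10) → cum 439
  km 76 (Gamma, w=200) → cum 639
Optimal location: km 64.

x = 64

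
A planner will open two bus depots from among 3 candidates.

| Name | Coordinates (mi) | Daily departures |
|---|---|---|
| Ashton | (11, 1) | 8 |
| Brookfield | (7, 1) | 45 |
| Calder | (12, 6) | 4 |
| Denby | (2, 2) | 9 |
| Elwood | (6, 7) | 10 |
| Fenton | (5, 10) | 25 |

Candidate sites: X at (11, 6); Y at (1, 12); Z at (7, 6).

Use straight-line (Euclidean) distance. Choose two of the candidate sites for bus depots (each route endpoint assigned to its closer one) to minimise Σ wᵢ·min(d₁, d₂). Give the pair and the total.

{X, Z}, total 452.6

Evaluate every pair (each demand assigned to the nearer of the two):
  {X, Z}: total = 452.6
  {Y, Z}: total = 479.8
  {X, Y}: total = 583.6
Best pair: {X, Z} with total 452.6.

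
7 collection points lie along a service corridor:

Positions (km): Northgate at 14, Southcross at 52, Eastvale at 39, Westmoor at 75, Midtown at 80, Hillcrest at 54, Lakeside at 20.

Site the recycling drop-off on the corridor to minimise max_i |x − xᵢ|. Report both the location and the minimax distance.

The 1-center on a line is the midpoint of the two extreme points: leftmost at 14, rightmost at 80.
Optimal location = (14 + 80)/2 = 47; maximum distance = (80 − 14)/2 = 33.

location 47, max distance 33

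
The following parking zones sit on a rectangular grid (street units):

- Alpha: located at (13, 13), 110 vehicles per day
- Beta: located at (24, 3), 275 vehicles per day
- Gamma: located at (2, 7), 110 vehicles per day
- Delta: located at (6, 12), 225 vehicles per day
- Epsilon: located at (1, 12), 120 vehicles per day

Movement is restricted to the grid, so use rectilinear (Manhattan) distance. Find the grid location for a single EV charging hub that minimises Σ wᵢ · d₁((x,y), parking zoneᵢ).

(6, 12)

Manhattan distance separates: Σwᵢ(|x−xᵢ|+|y−yᵢ|) = Σwᵢ|x−xᵢ| + Σwᵢ|y−yᵢ|, so x and y are optimised independently as 1-D weighted medians.
Total weight W = 840; half = 420.
x-coordinate, sorted with cumulative weight:
  x=1 (Epsilon, w=120) cum 120
  x=2 (Gamma, w=110) cum 230
  x=6 (Delta, w=225) cum 455  ← median
  x=13 (Alpha, w=110) cum 565
  x=24 (Beta, w=275) cum 840
⇒ x* = 6
y-coordinate, sorted with cumulative weight:
  y=3 (Beta, w=275) cum 275
  y=7 (Gamma, w=110) cum 385
  y=12 (Delta, w=225) cum 610  ← median
  y=12 (Epsilon, w=120) cum 730
  y=13 (Alpha, w=110) cum 840
⇒ y* = 12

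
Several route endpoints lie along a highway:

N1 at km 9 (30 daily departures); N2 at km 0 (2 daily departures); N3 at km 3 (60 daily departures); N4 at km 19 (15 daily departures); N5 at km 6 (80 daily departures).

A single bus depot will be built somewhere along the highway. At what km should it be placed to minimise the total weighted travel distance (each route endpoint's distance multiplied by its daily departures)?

For a sum of weighted absolute distances on a line, the optimum is the weighted median (not the mean). Total weight W = 187; half-weight = 93.5.
Sort by position and accumulate weight:
  km 0 (N2, w=2) → cum 2
  km 3 (N3, w=60) → cum 62
  km 6 (N5, w=80) → cum 142  ≥ 93.5 → median here
  km 9 (N1, w=30) → cum 172
  km 19 (N4, w=15) → cum 187
Optimal location: km 6.

x = 6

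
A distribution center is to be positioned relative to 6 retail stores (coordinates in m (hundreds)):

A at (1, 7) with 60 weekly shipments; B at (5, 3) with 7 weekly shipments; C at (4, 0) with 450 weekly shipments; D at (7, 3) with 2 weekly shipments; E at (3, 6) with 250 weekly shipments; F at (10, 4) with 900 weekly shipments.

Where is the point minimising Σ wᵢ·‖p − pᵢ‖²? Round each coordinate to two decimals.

(6.99, 3.32)

The minimiser of Σwᵢ‖p−pᵢ‖² is the weighted centroid p* = (Σwᵢpᵢ)/(Σwᵢ).
Σwᵢ = 1669.
Σwᵢxᵢ = 60·1 + 7·5 + 450·4 + 2·7 + 250·3 + 900·10 = 11659.
Σwᵢyᵢ = 60·7 + 7·3 + 450·0 + 2·3 + 250·6 + 900·4 = 5547.
x* = 11659/1669 = 6.99, y* = 5547/1669 = 3.32.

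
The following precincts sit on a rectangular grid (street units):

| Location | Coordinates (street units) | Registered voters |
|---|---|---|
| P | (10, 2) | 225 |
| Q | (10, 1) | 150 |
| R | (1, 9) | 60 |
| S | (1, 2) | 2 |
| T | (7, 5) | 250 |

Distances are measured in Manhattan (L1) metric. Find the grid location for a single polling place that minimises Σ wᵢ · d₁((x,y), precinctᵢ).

Manhattan distance separates: Σwᵢ(|x−xᵢ|+|y−yᵢ|) = Σwᵢ|x−xᵢ| + Σwᵢ|y−yᵢ|, so x and y are optimised independently as 1-D weighted medians.
Total weight W = 687; half = 343.5.
x-coordinate, sorted with cumulative weight:
  x=1 (R, w=60) cum 60
  x=1 (S, w=2) cum 62
  x=7 (T, w=250) cum 312
  x=10 (P, w=225) cum 537  ← median
  x=10 (Q, w=150) cum 687
⇒ x* = 10
y-coordinate, sorted with cumulative weight:
  y=1 (Q, w=150) cum 150
  y=2 (P, w=225) cum 375  ← median
  y=2 (S, w=2) cum 377
  y=5 (T, w=250) cum 627
  y=9 (R, w=60) cum 687
⇒ y* = 2

(10, 2)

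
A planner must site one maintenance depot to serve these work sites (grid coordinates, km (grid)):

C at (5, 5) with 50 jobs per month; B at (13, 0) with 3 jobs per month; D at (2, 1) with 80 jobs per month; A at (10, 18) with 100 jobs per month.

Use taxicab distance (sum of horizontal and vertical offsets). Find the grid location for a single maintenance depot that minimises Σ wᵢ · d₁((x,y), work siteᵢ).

(5, 5)

Manhattan distance separates: Σwᵢ(|x−xᵢ|+|y−yᵢ|) = Σwᵢ|x−xᵢ| + Σwᵢ|y−yᵢ|, so x and y are optimised independently as 1-D weighted medians.
Total weight W = 233; half = 116.5.
x-coordinate, sorted with cumulative weight:
  x=2 (D, w=80) cum 80
  x=5 (C, w=50) cum 130  ← median
  x=10 (A, w=100) cum 230
  x=13 (B, w=3) cum 233
⇒ x* = 5
y-coordinate, sorted with cumulative weight:
  y=0 (B, w=3) cum 3
  y=1 (D, w=80) cum 83
  y=5 (C, w=50) cum 133  ← median
  y=18 (A, w=100) cum 233
⇒ y* = 5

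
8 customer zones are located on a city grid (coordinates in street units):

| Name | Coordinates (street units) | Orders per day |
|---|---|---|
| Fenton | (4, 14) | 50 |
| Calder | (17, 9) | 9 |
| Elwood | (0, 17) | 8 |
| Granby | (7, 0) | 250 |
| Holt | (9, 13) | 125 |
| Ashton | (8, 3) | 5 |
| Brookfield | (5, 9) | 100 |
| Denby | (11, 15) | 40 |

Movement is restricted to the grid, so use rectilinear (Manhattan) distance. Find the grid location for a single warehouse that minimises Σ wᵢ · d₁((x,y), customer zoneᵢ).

(7, 9)

Manhattan distance separates: Σwᵢ(|x−xᵢ|+|y−yᵢ|) = Σwᵢ|x−xᵢ| + Σwᵢ|y−yᵢ|, so x and y are optimised independently as 1-D weighted medians.
Total weight W = 587; half = 293.5.
x-coordinate, sorted with cumulative weight:
  x=0 (Elwood, w=8) cum 8
  x=4 (Fenton, w=50) cum 58
  x=5 (Brookfield, w=100) cum 158
  x=7 (Granby, w=250) cum 408  ← median
  x=8 (Ashton, w=5) cum 413
  x=9 (Holt, w=125) cum 538
  x=11 (Denby, w=40) cum 578
  x=17 (Calder, w=9) cum 587
⇒ x* = 7
y-coordinate, sorted with cumulative weight:
  y=0 (Granby, w=250) cum 250
  y=3 (Ashton, w=5) cum 255
  y=9 (Calder, w=9) cum 264
  y=9 (Brookfield, w=100) cum 364  ← median
  y=13 (Holt, w=125) cum 489
  y=14 (Fenton, w=50) cum 539
  y=15 (Denby, w=40) cum 579
  y=17 (Elwood, w=8) cum 587
⇒ y* = 9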